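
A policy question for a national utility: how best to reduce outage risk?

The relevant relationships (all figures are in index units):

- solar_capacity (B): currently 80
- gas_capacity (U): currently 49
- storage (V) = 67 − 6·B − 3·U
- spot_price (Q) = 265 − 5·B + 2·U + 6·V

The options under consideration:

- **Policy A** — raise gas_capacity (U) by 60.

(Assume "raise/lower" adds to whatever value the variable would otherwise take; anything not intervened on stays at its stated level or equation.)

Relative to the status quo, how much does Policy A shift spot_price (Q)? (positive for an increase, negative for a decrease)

-960

Baseline:
  B = 80
  U = 49
  V = 67 − 6·80 − 3·49 = -560
  Q = 265 − 5·80 + 2·49 + 6·(-560) = -3397
Policy A (U + 60):
  B = 80
  U = 49 + 60 = 109
  V = 67 − 6·80 − 3·109 = -740
  Q = 265 − 5·80 + 2·109 + 6·(-740) = -4357
Change in Q: -4357 − (-3397) = -960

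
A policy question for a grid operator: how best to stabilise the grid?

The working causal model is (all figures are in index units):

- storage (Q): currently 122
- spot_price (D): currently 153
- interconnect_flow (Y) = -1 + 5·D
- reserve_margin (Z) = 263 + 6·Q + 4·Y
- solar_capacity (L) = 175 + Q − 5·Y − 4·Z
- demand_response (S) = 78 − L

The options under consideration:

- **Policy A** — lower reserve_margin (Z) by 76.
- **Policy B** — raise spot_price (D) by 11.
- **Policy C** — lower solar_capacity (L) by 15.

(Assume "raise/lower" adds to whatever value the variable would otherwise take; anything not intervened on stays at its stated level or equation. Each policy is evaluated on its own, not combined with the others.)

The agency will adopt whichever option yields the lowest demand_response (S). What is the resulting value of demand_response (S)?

19501

Policy A (Z − 76):
  Q = 122
  D = 153
  Y = -1 + 5·153 = 764
  Z = 263 + 6·122 + 4·764 (−76 from intervention) = 3975
  L = 175 + 122 − 5·764 − 4·3975 = -19423
  S = 78 − (-19423) = 19501
Policy B (D + 11):
  Q = 122
  D = 153 + 11 = 164
  Y = -1 + 5·164 = 819
  Z = 263 + 6·122 + 4·819 = 4271
  L = 175 + 122 − 5·819 − 4·4271 = -20882
  S = 78 − (-20882) = 20960
Policy C (L − 15):
  Q = 122
  D = 153
  Y = -1 + 5·153 = 764
  Z = 263 + 6·122 + 4·764 = 4051
  L = 175 + 122 − 5·764 − 4·4051 (−15 from intervention) = -19742
  S = 78 − (-19742) = 19820
Comparing — Policy A: S=19501, Policy B: S=20960, Policy C: S=19820. Lowest is 19501 (Policy A).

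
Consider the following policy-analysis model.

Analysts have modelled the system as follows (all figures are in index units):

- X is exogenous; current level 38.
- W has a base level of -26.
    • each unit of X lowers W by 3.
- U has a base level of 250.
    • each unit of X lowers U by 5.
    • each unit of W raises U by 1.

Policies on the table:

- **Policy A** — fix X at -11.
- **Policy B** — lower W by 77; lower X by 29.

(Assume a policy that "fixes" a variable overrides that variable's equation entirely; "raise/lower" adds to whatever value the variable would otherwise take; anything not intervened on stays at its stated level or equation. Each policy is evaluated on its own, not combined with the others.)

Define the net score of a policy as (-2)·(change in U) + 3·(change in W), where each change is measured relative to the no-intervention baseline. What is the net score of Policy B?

Baseline:
  X = 38
  W = -26 − 3·38 = -140
  U = 250 − 5·38 + (-140) = -80
Policy B (W − 77, X − 29):
  X = 38 − 29 = 9
  W = -26 − 3·9 (−77 from intervention) = -130
  U = 250 − 5·9 + (-130) = 75
ΔU = 75 − (-80) = 155; ΔW = -130 − (-140) = 10
Score = (-2)·155 + 3·10 = -280

-280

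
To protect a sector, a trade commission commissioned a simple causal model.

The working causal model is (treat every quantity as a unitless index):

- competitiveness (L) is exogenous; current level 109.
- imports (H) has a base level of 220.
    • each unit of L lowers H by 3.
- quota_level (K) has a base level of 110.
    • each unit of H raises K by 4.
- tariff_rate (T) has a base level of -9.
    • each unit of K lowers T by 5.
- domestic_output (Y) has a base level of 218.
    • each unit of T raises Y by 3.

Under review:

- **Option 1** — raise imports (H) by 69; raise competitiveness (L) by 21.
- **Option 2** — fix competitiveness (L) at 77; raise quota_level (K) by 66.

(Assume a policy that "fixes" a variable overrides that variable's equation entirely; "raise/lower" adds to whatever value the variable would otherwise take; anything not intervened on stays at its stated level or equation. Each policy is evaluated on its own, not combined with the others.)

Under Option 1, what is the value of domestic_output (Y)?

4601

Option 1 (H + 69, L + 21):
  L = 109 + 21 = 130
  H = 220 − 3·130 (+69 from intervention) = -101
  K = 110 + 4·(-101) = -294
  T = -9 − 5·(-294) = 1461
  Y = 218 + 3·1461 = 4601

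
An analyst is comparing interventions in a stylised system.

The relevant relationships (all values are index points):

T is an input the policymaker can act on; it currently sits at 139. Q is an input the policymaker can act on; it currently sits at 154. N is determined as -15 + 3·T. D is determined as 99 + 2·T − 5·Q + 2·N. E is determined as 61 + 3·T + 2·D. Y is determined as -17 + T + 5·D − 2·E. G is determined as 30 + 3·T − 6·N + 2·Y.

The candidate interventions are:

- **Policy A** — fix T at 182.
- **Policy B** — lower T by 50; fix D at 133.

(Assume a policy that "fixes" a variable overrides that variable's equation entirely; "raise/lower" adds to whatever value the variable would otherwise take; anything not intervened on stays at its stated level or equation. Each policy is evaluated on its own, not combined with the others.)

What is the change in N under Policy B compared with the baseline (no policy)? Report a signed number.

Baseline:
  T = 139
  N = -15 + 3·139 = 402
Policy B (T − 50, D := 133):
  T = 139 − 50 = 89
  N = -15 + 3·89 = 252
Change in N: 252 − 402 = -150

-150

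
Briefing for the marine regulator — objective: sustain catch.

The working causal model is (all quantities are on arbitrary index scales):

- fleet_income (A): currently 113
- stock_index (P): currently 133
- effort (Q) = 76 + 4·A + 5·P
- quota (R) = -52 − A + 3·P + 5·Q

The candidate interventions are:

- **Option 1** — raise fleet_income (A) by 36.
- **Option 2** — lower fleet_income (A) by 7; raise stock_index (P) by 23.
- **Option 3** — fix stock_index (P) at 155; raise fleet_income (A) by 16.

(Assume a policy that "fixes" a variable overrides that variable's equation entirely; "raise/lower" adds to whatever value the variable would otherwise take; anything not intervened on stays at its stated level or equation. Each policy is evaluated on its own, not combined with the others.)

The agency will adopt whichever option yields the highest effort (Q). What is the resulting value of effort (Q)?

1367

Option 1 (A + 36):
  A = 113 + 36 = 149
  P = 133
  Q = 76 + 4·149 + 5·133 = 1337
Option 2 (A − 7, P + 23):
  A = 113 − 7 = 106
  P = 133 + 23 = 156
  Q = 76 + 4·106 + 5·156 = 1280
Option 3 (P := 155, A + 16):
  A = 113 + 16 = 129
  P = 155
  Q = 76 + 4·129 + 5·155 = 1367
Comparing — Option 1: Q=1337, Option 2: Q=1280, Option 3: Q=1367. Highest is 1367 (Option 3).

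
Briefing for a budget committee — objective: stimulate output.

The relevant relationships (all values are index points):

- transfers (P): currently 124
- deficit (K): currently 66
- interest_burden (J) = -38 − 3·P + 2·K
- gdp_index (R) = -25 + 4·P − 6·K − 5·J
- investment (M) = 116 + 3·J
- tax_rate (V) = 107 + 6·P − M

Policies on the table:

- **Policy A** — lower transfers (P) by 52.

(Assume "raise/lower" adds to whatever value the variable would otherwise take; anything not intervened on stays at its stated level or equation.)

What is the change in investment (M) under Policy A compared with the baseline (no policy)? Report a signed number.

Baseline:
  P = 124
  K = 66
  J = -38 − 3·124 + 2·66 = -278
  M = 116 + 3·(-278) = -718
Policy A (P − 52):
  P = 124 − 52 = 72
  K = 66
  J = -38 − 3·72 + 2·66 = -122
  M = 116 + 3·(-122) = -250
Change in M: -250 − (-718) = 468

468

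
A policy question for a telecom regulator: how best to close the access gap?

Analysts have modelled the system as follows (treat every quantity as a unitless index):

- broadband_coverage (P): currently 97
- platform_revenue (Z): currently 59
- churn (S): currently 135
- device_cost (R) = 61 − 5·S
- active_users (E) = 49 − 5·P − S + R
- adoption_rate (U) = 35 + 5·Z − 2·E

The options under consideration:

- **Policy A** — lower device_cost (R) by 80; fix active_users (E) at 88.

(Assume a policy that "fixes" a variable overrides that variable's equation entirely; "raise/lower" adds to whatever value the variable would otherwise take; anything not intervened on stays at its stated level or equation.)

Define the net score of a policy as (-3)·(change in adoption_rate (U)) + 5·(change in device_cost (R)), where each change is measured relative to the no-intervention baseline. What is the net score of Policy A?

Baseline:
  P = 97
  Z = 59
  S = 135
  R = 61 − 5·135 = -614
  E = 49 − 5·97 − 135 + (-614) = -1185
  U = 35 + 5·59 − 2·(-1185) = 2700
Policy A (R − 80, E := 88):
  P = 97
  Z = 59
  S = 135
  R = 61 − 5·135 (−80 from intervention) = -694
  E = 88
  U = 35 + 5·59 − 2·88 = 154
ΔU = 154 − 2700 = -2546; ΔR = -694 − (-614) = -80
Score = (-3)·(-2546) + 5·(-80) = 7238

7238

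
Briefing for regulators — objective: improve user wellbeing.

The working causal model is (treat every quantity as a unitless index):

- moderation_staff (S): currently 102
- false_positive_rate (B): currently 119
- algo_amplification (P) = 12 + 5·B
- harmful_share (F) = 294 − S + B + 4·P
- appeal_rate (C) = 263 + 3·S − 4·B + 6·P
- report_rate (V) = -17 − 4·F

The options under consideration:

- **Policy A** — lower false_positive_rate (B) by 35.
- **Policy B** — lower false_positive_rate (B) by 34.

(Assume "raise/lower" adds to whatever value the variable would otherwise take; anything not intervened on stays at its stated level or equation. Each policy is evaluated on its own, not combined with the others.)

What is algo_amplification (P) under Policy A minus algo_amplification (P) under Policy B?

-5

Policy A (B − 35):
  B = 119 − 35 = 84
  P = 12 + 5·84 = 432
Policy B (B − 34):
  B = 119 − 34 = 85
  P = 12 + 5·85 = 437
P: 432 − 437 = -5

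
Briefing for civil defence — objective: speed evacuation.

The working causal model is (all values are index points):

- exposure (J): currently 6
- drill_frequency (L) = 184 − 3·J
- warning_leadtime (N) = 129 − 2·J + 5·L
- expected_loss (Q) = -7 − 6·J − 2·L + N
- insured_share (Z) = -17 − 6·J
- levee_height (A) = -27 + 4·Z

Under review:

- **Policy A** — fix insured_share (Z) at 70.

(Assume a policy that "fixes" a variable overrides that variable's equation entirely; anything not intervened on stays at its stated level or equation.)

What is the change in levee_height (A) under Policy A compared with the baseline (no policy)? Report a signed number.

Baseline:
  J = 6
  Z = -17 − 6·6 = -53
  A = -27 + 4·(-53) = -239
Policy A (Z := 70):
  J = 6
  Z = 70
  A = -27 + 4·70 = 253
Change in A: 253 − (-239) = 492

492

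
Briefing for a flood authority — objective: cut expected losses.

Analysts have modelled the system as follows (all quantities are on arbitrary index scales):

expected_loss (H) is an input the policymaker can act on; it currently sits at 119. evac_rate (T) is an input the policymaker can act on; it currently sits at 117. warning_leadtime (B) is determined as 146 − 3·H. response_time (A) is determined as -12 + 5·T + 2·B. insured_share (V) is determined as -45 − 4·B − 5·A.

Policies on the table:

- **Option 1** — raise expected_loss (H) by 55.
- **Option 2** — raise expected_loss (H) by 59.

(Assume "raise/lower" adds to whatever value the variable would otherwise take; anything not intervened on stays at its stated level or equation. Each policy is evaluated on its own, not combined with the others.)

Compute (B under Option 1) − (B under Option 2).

Option 1 (H + 55):
  H = 119 + 55 = 174
  B = 146 − 3·174 = -376
Option 2 (H + 59):
  H = 119 + 59 = 178
  B = 146 − 3·178 = -388
B: -376 − (-388) = 12

12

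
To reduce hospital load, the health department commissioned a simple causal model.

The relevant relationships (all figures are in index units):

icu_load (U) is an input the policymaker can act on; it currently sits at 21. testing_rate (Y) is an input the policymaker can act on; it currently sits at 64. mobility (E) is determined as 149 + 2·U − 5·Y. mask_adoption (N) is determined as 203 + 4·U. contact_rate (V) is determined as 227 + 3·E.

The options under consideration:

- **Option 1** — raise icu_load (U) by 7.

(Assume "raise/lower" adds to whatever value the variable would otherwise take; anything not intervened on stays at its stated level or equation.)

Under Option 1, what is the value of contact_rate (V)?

-118

Option 1 (U + 7):
  U = 21 + 7 = 28
  Y = 64
  E = 149 + 2·28 − 5·64 = -115
  V = 227 + 3·(-115) = -118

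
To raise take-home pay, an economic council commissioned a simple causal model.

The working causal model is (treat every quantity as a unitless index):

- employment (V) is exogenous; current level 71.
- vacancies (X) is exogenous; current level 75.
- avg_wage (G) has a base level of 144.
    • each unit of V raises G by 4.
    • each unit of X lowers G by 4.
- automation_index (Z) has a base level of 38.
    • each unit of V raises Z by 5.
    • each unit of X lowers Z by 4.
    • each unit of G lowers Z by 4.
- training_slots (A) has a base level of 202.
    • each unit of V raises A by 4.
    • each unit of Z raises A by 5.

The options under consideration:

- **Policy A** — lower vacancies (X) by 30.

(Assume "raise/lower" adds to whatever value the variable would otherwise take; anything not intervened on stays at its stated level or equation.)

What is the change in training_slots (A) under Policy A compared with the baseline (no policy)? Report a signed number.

Baseline:
  V = 71
  X = 75
  G = 144 + 4·71 − 4·75 = 128
  Z = 38 + 5·71 − 4·75 − 4·128 = -419
  A = 202 + 4·71 + 5·(-419) = -1609
Policy A (X − 30):
  V = 71
  X = 75 − 30 = 45
  G = 144 + 4·71 − 4·45 = 248
  Z = 38 + 5·71 − 4·45 − 4·248 = -779
  A = 202 + 4·71 + 5·(-779) = -3409
Change in A: -3409 − (-1609) = -1800

-1800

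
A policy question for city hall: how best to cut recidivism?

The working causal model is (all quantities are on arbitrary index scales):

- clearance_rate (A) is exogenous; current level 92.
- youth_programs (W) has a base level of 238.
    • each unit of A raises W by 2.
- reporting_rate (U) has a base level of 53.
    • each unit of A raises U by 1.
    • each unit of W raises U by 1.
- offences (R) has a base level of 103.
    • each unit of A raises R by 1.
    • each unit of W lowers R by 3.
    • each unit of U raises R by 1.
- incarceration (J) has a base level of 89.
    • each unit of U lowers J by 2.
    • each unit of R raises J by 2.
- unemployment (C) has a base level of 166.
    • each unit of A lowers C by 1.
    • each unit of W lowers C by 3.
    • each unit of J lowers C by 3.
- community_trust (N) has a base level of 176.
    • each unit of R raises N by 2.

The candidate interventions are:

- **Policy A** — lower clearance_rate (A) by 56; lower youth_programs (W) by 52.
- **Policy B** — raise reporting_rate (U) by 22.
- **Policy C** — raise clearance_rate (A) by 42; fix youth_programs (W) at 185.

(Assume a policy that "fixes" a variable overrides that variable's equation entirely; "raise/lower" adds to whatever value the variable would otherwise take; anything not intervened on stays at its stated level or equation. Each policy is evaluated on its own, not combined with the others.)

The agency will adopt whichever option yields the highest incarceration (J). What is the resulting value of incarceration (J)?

-547

Policy A (A − 56, W − 52):
  A = 92 − 56 = 36
  W = 238 + 2·36 (−52 from intervention) = 258
  U = 53 + 36 + 258 = 347
  R = 103 + 36 − 3·258 + 347 = -288
  J = 89 − 2·347 + 2·(-288) = -1181
Policy B (U + 22):
  A = 92
  W = 238 + 2·92 = 422
  U = 53 + 92 + 422 (+22 from intervention) = 589
  R = 103 + 92 − 3·422 + 589 = -482
  J = 89 − 2·589 + 2·(-482) = -2053
Policy C (A + 42, W := 185):
  A = 92 + 42 = 134
  W = 185
  U = 53 + 134 + 185 = 372
  R = 103 + 134 − 3·185 + 372 = 54
  J = 89 − 2·372 + 2·54 = -547
Comparing — Policy A: J=-1181, Policy B: J=-2053, Policy C: J=-547. Highest is -547 (Policy C).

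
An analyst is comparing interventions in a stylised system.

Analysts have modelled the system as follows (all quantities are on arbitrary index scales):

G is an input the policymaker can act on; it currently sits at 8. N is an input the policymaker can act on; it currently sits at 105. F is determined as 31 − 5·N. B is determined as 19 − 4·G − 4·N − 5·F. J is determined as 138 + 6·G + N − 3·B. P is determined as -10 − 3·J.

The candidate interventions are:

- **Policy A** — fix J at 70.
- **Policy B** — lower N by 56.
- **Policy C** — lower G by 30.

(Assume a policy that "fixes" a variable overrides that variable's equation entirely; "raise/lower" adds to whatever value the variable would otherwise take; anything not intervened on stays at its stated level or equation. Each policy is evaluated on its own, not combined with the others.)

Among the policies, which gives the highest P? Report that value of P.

Policy A (J := 70):
  G = 8
  N = 105
  F = 31 − 5·105 = -494
  B = 19 − 4·8 − 4·105 − 5·(-494) = 2037
  J = 70
  P = -10 − 3·70 = -220
Policy B (N − 56):
  G = 8
  N = 105 − 56 = 49
  F = 31 − 5·49 = -214
  B = 19 − 4·8 − 4·49 − 5·(-214) = 861
  J = 138 + 6·8 + 49 − 3·861 = -2348
  P = -10 − 3·(-2348) = 7034
Policy C (G − 30):
  G = 8 − 30 = -22
  N = 105
  F = 31 − 5·105 = -494
  B = 19 − 4·(-22) − 4·105 − 5·(-494) = 2157
  J = 138 + 6·(-22) + 105 − 3·2157 = -6360
  P = -10 − 3·(-6360) = 19070
Comparing — Policy A: P=-220, Policy B: P=7034, Policy C: P=19070. Highest is 19070 (Policy C).

19070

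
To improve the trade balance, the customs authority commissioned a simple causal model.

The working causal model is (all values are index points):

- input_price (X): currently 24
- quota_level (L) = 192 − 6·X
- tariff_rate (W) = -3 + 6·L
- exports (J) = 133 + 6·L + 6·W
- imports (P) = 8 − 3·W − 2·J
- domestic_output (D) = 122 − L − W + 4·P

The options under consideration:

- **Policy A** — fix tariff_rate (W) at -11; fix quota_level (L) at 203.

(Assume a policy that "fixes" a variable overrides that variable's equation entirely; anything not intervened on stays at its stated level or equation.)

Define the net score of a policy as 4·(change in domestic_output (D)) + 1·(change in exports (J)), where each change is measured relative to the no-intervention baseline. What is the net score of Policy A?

40998

Baseline:
  X = 24
  L = 192 − 6·24 = 48
  W = -3 + 6·48 = 285
  J = 133 + 6·48 + 6·285 = 2131
  P = 8 − 3·285 − 2·2131 = -5109
  D = 122 − 48 − 285 + 4·(-5109) = -20647
Policy A (W := -11, L := 203):
  X = 24
  L = 203
  W = -11
  J = 133 + 6·203 + 6·(-11) = 1285
  P = 8 − 3·(-11) − 2·1285 = -2529
  D = 122 − 203 − (-11) + 4·(-2529) = -10186
ΔD = -10186 − (-20647) = 10461; ΔJ = 1285 − 2131 = -846
Score = 4·10461 + 1·(-846) = 40998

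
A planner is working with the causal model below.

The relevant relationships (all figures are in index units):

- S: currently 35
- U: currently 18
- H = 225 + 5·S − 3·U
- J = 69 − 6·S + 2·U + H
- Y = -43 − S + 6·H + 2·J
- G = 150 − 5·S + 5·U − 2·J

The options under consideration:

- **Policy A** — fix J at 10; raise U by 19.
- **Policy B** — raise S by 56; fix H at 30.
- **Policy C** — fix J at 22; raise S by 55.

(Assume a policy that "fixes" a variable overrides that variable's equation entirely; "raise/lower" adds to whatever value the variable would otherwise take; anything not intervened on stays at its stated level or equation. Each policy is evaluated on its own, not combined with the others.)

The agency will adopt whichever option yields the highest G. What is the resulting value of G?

607

Policy A (J := 10, U + 19):
  S = 35
  U = 18 + 19 = 37
  H = 225 + 5·35 − 3·37 = 289
  J = 10
  G = 150 − 5·35 + 5·37 − 2·10 = 140
Policy B (S + 56, H := 30):
  S = 35 + 56 = 91
  U = 18
  H = 30
  J = 69 − 6·91 + 2·18 + 30 = -411
  G = 150 − 5·91 + 5·18 − 2·(-411) = 607
Policy C (J := 22, S + 55):
  S = 35 + 55 = 90
  U = 18
  H = 225 + 5·90 − 3·18 = 621
  J = 22
  G = 150 − 5·90 + 5·18 − 2·22 = -254
Comparing — Policy A: G=140, Policy B: G=607, Policy C: G=-254. Highest is 607 (Policy B).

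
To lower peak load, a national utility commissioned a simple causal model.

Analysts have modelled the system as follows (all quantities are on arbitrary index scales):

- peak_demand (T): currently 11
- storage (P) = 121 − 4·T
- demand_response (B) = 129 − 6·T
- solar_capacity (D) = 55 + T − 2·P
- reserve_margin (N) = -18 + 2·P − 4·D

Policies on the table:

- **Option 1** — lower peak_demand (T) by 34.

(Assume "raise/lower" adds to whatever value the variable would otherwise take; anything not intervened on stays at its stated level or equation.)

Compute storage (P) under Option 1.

213

Option 1 (T − 34):
  T = 11 − 34 = -23
  P = 121 − 4·(-23) = 213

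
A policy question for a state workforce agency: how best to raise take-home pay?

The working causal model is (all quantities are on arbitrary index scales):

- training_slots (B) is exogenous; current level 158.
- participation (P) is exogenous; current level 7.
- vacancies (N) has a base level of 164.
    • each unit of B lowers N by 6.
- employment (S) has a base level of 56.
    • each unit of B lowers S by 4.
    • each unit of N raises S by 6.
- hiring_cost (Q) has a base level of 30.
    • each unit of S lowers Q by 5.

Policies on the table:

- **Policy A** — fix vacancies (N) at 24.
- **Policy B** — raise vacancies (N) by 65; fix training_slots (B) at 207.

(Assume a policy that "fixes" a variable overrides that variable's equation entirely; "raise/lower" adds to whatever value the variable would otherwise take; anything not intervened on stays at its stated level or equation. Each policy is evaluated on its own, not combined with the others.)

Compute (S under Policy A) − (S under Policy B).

Policy A (N := 24):
  B = 158
  N = 24
  S = 56 − 4·158 + 6·24 = -432
Policy B (N + 65, B := 207):
  B = 207
  N = 164 − 6·207 (+65 from intervention) = -1013
  S = 56 − 4·207 + 6·(-1013) = -6850
S: -432 − (-6850) = 6418

6418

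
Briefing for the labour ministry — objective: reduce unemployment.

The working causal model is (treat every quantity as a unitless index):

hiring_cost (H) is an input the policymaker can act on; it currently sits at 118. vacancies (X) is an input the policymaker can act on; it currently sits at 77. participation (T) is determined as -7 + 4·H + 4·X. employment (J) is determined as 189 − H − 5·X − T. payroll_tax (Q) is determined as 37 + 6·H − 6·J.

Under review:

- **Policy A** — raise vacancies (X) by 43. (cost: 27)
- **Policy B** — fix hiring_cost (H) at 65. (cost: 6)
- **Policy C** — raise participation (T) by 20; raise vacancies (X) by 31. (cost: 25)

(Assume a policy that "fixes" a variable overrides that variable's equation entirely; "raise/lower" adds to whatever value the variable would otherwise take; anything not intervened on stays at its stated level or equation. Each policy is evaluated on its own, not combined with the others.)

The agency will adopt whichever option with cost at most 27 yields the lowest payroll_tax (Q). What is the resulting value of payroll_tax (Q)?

Policy A (X + 43):
  H = 118
  X = 77 + 43 = 120
  T = -7 + 4·118 + 4·120 = 945
  J = 189 − 118 − 5·120 − 945 = -1474
  Q = 37 + 6·118 − 6·(-1474) = 9589
Policy B (H := 65):
  H = 65
  X = 77
  T = -7 + 4·65 + 4·77 = 561
  J = 189 − 65 − 5·77 − 561 = -822
  Q = 37 + 6·65 − 6·(-822) = 5359
Policy C (T + 20, X + 31):
  H = 118
  X = 77 + 31 = 108
  T = -7 + 4·118 + 4·108 (+20 from intervention) = 917
  J = 189 − 118 − 5·108 − 917 = -1386
  Q = 37 + 6·118 − 6·(-1386) = 9061
Comparing — Policy A: Q=9589, Policy B: Q=5359, Policy C: Q=9061. Lowest is 5359 (Policy B).

5359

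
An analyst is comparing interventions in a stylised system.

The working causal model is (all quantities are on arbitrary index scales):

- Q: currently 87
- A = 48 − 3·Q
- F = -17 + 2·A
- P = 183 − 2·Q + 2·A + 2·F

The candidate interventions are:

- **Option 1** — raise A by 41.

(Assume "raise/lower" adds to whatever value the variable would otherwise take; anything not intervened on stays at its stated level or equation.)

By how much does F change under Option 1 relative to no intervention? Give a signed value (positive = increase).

Baseline:
  Q = 87
  A = 48 − 3·87 = -213
  F = -17 + 2·(-213) = -443
Option 1 (A + 41):
  Q = 87
  A = 48 − 3·87 (+41 from intervention) = -172
  F = -17 + 2·(-172) = -361
Change in F: -361 − (-443) = 82

82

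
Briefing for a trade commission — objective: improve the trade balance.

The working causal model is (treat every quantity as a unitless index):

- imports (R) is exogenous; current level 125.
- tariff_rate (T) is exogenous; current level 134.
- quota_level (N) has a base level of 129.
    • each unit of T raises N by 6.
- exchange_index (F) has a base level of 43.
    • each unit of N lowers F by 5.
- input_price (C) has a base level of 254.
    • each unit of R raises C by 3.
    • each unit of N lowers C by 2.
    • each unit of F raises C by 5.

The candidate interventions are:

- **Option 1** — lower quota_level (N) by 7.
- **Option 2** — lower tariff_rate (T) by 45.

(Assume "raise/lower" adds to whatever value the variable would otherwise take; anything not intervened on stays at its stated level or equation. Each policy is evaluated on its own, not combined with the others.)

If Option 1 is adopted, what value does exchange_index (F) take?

-4587

Option 1 (N − 7):
  T = 134
  N = 129 + 6·134 (−7 from intervention) = 926
  F = 43 − 5·926 = -4587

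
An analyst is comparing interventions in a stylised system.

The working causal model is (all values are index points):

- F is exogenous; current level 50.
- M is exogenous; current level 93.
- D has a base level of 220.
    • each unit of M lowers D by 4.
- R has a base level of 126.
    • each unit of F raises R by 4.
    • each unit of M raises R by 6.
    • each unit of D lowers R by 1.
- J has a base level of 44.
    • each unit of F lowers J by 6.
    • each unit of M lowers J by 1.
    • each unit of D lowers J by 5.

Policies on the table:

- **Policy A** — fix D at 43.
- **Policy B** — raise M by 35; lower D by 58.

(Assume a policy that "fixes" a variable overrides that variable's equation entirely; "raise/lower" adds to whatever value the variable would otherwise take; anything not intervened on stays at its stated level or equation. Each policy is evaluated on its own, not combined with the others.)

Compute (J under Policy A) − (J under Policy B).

Policy A (D := 43):
  F = 50
  M = 93
  D = 43
  J = 44 − 6·50 − 93 − 5·43 = -564
Policy B (M + 35, D − 58):
  F = 50
  M = 93 + 35 = 128
  D = 220 − 4·128 (−58 from intervention) = -350
  J = 44 − 6·50 − 128 − 5·(-350) = 1366
J: -564 − 1366 = -1930

-1930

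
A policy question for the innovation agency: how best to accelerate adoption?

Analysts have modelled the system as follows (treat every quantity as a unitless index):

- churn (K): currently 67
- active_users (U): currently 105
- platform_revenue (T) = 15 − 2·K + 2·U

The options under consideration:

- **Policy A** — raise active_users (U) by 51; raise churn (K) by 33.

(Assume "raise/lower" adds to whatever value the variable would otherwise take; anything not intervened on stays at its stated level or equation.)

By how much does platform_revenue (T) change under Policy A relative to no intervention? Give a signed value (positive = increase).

36

Baseline:
  K = 67
  U = 105
  T = 15 − 2·67 + 2·105 = 91
Policy A (U + 51, K + 33):
  K = 67 + 33 = 100
  U = 105 + 51 = 156
  T = 15 − 2·100 + 2·156 = 127
Change in T: 127 − 91 = 36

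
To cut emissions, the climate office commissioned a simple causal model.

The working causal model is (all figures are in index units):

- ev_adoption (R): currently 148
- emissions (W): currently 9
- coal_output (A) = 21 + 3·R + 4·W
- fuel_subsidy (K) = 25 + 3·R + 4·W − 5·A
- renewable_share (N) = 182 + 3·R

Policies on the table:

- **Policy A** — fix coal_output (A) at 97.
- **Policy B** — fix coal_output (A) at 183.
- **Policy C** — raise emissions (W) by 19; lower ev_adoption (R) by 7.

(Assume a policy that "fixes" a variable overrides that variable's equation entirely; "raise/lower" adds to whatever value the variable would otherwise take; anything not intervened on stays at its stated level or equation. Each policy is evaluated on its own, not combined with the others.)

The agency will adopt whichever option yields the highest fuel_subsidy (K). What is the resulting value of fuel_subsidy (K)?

20

Policy A (A := 97):
  R = 148
  W = 9
  A = 97
  K = 25 + 3·148 + 4·9 − 5·97 = 20
Policy B (A := 183):
  R = 148
  W = 9
  A = 183
  K = 25 + 3·148 + 4·9 − 5·183 = -410
Policy C (W + 19, R − 7):
  R = 148 − 7 = 141
  W = 9 + 19 = 28
  A = 21 + 3·141 + 4·28 = 556
  K = 25 + 3·141 + 4·28 − 5·556 = -2220
Comparing — Policy A: K=20, Policy B: K=-410, Policy C: K=-2220. Highest is 20 (Policy A).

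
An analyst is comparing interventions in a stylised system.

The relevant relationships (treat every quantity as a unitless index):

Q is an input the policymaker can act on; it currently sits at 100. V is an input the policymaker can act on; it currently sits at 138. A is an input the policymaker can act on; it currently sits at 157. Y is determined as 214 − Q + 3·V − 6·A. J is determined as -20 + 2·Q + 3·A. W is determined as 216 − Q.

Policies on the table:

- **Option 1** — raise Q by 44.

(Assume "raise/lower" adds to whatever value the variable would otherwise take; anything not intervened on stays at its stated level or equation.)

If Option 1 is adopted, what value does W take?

Option 1 (Q + 44):
  Q = 100 + 44 = 144
  W = 216 − 144 = 72

72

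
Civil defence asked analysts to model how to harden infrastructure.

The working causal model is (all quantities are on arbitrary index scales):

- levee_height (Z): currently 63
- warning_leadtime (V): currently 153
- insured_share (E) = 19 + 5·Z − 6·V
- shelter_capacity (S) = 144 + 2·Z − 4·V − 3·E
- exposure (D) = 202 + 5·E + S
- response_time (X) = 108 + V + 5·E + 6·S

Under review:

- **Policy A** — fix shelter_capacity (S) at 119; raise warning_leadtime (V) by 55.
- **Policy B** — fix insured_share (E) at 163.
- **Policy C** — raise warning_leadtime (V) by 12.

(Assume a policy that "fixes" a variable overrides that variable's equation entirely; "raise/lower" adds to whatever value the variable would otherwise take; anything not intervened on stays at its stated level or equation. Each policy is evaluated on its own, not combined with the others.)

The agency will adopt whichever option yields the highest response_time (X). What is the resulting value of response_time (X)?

6461

Policy A (S := 119, V + 55):
  Z = 63
  V = 153 + 55 = 208
  E = 19 + 5·63 − 6·208 = -914
  S = 119
  X = 108 + 208 + 5·(-914) + 6·119 = -3540
Policy B (E := 163):
  Z = 63
  V = 153
  E = 163
  S = 144 + 2·63 − 4·153 − 3·163 = -831
  X = 108 + 153 + 5·163 + 6·(-831) = -3910
Policy C (V + 12):
  Z = 63
  V = 153 + 12 = 165
  E = 19 + 5·63 − 6·165 = -656
  S = 144 + 2·63 − 4·165 − 3·(-656) = 1578
  X = 108 + 165 + 5·(-656) + 6·1578 = 6461
Comparing — Policy A: X=-3540, Policy B: X=-3910, Policy C: X=6461. Highest is 6461 (Policy C).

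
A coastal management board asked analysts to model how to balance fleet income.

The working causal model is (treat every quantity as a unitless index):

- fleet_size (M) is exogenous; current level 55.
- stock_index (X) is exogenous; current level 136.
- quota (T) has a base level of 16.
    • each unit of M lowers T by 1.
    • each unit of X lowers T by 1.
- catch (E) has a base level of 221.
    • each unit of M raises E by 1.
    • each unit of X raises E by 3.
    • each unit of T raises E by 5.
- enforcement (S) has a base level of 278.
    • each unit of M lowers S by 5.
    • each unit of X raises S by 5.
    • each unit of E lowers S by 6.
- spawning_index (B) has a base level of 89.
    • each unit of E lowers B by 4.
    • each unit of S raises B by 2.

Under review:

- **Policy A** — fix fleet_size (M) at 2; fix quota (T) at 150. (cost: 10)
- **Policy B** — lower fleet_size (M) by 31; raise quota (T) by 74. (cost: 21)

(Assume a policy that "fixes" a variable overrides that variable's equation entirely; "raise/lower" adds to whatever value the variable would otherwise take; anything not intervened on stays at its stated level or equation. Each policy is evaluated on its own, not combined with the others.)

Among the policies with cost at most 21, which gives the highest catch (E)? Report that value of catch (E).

Policy A (M := 2, T := 150):
  M = 2
  X = 136
  T = 150
  E = 221 + 2 + 3·136 + 5·150 = 1381
Policy B (M − 31, T + 74):
  M = 55 − 31 = 24
  X = 136
  T = 16 − 24 − 136 (+74 from intervention) = -70
  E = 221 + 24 + 3·136 + 5·(-70) = 303
Comparing — Policy A: E=1381, Policy B: E=303. Highest is 1381 (Policy A).

1381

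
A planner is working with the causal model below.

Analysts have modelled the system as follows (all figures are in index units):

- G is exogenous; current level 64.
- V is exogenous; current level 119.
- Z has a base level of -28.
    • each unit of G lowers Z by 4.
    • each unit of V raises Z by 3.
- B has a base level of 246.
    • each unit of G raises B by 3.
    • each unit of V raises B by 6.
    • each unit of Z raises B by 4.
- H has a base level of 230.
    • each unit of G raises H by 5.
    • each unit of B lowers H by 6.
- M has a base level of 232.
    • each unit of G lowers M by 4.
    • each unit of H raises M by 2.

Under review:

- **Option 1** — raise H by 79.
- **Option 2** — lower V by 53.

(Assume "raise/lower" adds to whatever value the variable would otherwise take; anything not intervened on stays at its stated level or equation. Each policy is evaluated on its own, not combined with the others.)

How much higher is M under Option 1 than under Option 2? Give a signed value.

-11290

Option 1 (H + 79):
  G = 64
  V = 119
  Z = -28 − 4·64 + 3·119 = 73
  B = 246 + 3·64 + 6·119 + 4·73 = 1444
  H = 230 + 5·64 − 6·1444 (+79 from intervention) = -8035
  M = 232 − 4·64 + 2·(-8035) = -16094
Option 2 (V − 53):
  G = 64
  V = 119 − 53 = 66
  Z = -28 − 4·64 + 3·66 = -86
  B = 246 + 3·64 + 6·66 + 4·(-86) = 490
  H = 230 + 5·64 − 6·490 = -2390
  M = 232 − 4·64 + 2·(-2390) = -4804
M: -16094 − (-4804) = -11290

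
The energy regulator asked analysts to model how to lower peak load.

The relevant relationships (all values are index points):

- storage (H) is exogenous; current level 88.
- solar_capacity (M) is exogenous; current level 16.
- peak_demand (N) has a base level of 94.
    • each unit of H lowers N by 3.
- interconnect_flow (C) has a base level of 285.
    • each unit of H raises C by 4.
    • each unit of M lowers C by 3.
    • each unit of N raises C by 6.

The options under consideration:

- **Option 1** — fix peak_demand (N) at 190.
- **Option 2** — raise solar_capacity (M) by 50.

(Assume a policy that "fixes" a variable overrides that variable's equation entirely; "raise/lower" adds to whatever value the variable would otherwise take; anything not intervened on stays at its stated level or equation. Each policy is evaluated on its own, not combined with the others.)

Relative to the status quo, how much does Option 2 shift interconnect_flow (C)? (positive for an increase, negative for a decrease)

-150

Baseline:
  H = 88
  M = 16
  N = 94 − 3·88 = -170
  C = 285 + 4·88 − 3·16 + 6·(-170) = -431
Option 2 (M + 50):
  H = 88
  M = 16 + 50 = 66
  N = 94 − 3·88 = -170
  C = 285 + 4·88 − 3·66 + 6·(-170) = -581
Change in C: -581 − (-431) = -150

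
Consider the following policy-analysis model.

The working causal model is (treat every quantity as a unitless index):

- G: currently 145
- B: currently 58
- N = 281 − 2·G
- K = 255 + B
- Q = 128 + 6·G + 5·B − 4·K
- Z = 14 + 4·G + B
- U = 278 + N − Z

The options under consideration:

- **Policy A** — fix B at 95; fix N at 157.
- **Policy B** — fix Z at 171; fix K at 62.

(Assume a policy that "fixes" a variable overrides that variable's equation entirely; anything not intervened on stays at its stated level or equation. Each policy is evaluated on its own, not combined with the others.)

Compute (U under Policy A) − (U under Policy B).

-352

Policy A (B := 95, N := 157):
  G = 145
  B = 95
  N = 157
  Z = 14 + 4·145 + 95 = 689
  U = 278 + 157 − 689 = -254
Policy B (Z := 171, K := 62):
  G = 145
  B = 58
  N = 281 − 2·145 = -9
  Z = 171
  U = 278 + (-9) − 171 = 98
U: -254 − 98 = -352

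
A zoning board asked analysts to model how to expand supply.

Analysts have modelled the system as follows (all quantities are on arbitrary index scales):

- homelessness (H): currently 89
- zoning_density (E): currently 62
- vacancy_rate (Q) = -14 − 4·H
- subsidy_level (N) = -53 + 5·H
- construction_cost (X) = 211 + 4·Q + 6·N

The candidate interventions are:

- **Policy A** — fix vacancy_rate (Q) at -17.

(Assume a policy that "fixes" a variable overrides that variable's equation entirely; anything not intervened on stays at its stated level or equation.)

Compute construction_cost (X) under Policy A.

2495

Policy A (Q := -17):
  H = 89
  Q = -17
  N = -53 + 5·89 = 392
  X = 211 + 4·(-17) + 6·392 = 2495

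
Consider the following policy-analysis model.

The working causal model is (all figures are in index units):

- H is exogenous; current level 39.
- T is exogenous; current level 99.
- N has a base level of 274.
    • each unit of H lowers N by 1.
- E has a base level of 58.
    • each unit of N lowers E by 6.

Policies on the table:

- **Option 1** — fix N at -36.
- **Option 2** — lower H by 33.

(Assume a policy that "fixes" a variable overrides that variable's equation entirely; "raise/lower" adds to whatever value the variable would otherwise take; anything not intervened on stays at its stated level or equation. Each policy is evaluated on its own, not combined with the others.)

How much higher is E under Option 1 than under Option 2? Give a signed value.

1824

Option 1 (N := -36):
  H = 39
  N = -36
  E = 58 − 6·(-36) = 274
Option 2 (H − 33):
  H = 39 − 33 = 6
  N = 274 − 6 = 268
  E = 58 − 6·268 = -1550
E: 274 − (-1550) = 1824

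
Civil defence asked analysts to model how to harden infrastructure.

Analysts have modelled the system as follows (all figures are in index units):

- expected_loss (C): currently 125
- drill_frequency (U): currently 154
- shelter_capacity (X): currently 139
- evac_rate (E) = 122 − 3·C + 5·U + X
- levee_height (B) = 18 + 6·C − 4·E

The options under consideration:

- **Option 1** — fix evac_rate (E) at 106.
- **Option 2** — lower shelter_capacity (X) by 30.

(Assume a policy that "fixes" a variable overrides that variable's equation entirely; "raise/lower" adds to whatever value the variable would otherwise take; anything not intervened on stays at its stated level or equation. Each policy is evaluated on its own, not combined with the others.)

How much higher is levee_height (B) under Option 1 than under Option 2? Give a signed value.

Option 1 (E := 106):
  C = 125
  U = 154
  X = 139
  E = 106
  B = 18 + 6·125 − 4·106 = 344
Option 2 (X − 30):
  C = 125
  U = 154
  X = 139 − 30 = 109
  E = 122 − 3·125 + 5·154 + 109 = 626
  B = 18 + 6·125 − 4·626 = -1736
B: 344 − (-1736) = 2080

2080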